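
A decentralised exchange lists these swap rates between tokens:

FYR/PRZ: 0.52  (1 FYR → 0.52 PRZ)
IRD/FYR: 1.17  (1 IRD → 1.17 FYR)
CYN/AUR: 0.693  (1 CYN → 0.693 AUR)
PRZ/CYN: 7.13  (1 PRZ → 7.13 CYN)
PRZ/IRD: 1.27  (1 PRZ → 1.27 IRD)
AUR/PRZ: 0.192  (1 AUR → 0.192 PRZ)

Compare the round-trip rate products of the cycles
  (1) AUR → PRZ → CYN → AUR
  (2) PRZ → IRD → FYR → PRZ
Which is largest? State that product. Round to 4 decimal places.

0.9487

(1) 0.192 × 7.13 × 0.693 = 0.94869
(2) 1.27 × 1.17 × 0.52 = 0.77267
Highest is cycle (1) at 0.9487 (≤1, no arbitrage).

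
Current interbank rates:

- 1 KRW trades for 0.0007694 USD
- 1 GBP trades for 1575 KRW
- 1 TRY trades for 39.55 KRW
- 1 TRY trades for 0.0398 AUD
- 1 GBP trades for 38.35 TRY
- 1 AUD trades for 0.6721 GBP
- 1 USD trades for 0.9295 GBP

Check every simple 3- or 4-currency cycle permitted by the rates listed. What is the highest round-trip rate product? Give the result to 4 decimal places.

1.1264

GBP→KRW→USD→GBP: 1575 × 0.0007694 × 0.9295 = 1.12637
GBP→TRY→KRW→USD→GBP: 38.35 × 39.55 × 0.0007694 × 0.9295 = 1.08471
GBP→TRY→AUD→GBP: 38.35 × 0.0398 × 0.6721 = 1.02585
Maximum is GBP→KRW→USD→GBP at 1.1264; arbitrage exists.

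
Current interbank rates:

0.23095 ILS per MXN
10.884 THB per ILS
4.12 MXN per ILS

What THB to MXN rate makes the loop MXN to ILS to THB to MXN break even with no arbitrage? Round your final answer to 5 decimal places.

Known legs of the cycle: 0.23095 × 10.884 = 2.5136598
For no arbitrage the full-cycle product must be 1, so the missing rate is 1 / 2.5136598 ≈ 0.3978263.

0.39783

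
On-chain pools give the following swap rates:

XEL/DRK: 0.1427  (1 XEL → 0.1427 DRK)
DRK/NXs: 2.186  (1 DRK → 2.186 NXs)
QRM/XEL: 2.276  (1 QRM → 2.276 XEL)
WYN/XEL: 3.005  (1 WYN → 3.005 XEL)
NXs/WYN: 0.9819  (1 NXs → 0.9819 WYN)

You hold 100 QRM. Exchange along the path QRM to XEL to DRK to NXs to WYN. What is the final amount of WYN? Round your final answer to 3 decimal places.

100 QRM × 2.276 = 227.6 XEL
227.6 XEL × 0.1427 = 32.47852 DRK
32.47852 DRK × 2.186 = 70.99804472 NXs
70.99804472 NXs × 0.9819 = 69.712980110568 WYN

69.713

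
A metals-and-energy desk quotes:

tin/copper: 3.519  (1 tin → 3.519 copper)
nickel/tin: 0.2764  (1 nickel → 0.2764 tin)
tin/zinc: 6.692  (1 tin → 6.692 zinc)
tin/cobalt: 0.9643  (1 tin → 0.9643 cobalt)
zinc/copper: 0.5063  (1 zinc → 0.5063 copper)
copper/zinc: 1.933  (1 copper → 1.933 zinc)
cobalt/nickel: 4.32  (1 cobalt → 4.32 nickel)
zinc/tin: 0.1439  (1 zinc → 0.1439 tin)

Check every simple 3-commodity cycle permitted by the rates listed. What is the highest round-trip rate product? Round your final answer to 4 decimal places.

cobalt→nickel→tin→cobalt: 4.32 × 0.2764 × 0.9643 = 1.15142
copper→zinc→tin→copper: 1.933 × 0.1439 × 3.519 = 0.97884
Maximum is cobalt→nickel→tin→cobalt at 1.1514; arbitrage exists.

1.1514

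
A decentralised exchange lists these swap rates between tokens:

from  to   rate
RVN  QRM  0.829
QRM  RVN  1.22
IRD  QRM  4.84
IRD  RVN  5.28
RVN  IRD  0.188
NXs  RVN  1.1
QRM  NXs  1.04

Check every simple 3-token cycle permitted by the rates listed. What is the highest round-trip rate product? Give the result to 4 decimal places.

QRM→RVN→IRD→QRM: 1.22 × 0.188 × 4.84 = 1.11010
QRM→NXs→RVN→QRM: 1.04 × 1.1 × 0.829 = 0.94838
Maximum is QRM→RVN→IRD→QRM at 1.1101; arbitrage exists.

1.1101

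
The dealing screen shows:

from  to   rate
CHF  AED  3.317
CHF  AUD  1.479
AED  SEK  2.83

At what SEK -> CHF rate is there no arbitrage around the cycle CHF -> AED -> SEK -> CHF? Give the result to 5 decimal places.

Known legs of the cycle: 3.317 × 2.83 = 9.38711
For no arbitrage the full-cycle product must be 1, so the missing rate is 1 / 9.38711 ≈ 0.1065291.

0.10653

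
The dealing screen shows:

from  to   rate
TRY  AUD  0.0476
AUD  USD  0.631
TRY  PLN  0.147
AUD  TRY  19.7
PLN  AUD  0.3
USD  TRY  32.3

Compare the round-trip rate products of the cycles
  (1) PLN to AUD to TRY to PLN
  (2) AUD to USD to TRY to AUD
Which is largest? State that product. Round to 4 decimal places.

(1) 0.3 × 19.7 × 0.147 = 0.86877
(2) 0.631 × 32.3 × 0.0476 = 0.97015
Highest is cycle (2) at 0.9701 (≤1, no arbitrage).

0.9701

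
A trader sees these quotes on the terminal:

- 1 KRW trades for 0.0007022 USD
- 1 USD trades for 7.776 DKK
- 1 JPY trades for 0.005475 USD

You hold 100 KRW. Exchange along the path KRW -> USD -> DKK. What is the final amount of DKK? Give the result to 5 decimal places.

0.54603

100 KRW × 0.0007022 = 0.07022 USD
0.07022 USD × 7.776 = 0.54603072 DKK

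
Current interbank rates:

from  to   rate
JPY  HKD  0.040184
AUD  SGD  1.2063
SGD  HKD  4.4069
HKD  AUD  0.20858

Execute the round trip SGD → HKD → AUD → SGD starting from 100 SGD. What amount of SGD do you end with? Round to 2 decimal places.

100 SGD × 4.4069 = 440.69 HKD
440.69 HKD × 0.20858 = 91.9191202 AUD
91.9191202 AUD × 1.2063 = 110.88203469726 SGD

110.88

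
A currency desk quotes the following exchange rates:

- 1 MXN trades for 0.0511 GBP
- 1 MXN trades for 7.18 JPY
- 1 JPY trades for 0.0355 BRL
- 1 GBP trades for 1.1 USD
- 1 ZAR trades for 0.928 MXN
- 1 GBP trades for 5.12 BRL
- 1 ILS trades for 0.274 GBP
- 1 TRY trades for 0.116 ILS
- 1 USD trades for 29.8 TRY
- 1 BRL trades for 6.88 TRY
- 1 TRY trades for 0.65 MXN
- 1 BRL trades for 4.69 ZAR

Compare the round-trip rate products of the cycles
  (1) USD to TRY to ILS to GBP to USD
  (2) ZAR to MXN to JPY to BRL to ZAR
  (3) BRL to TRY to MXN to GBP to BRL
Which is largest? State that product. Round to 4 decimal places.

1.1700

(1) 29.8 × 0.116 × 0.274 × 1.1 = 1.04188
(2) 0.928 × 7.18 × 0.0355 × 4.69 = 1.10936
(3) 6.88 × 0.65 × 0.0511 × 5.12 = 1.17002
Highest is cycle (3) at 1.1700 (>1, arbitrage).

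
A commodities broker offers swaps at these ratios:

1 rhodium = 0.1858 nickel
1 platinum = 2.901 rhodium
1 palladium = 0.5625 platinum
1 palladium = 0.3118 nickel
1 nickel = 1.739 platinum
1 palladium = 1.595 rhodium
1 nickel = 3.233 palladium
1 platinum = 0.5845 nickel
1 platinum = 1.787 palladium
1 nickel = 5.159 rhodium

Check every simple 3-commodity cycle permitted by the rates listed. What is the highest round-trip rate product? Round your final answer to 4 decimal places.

1.0629

platinum→nickel→palladium→platinum: 0.5845 × 3.233 × 0.5625 = 1.06295
platinum→palladium→nickel→platinum: 1.787 × 0.3118 × 1.739 = 0.96895
rhodium→nickel→palladium→rhodium: 0.1858 × 3.233 × 1.595 = 0.95810
rhodium→nickel→platinum→rhodium: 0.1858 × 1.739 × 2.901 = 0.93733
Maximum is platinum→nickel→palladium→platinum at 1.0629; arbitrage exists.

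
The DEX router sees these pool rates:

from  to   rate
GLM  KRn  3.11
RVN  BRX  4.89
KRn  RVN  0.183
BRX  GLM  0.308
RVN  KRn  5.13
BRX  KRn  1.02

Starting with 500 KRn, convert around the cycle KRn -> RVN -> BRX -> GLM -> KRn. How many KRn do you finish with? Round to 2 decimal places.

428.59

500 KRn × 0.183 = 91.5 RVN
91.5 RVN × 4.89 = 447.435 BRX
447.435 BRX × 0.308 = 137.80998 GLM
137.80998 GLM × 3.11 = 428.5890378 KRn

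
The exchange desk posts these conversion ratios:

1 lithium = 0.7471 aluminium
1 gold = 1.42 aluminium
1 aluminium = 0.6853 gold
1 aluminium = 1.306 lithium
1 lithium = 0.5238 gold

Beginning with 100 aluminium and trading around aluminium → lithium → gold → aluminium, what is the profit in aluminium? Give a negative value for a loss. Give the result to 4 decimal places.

-2.8602

100 aluminium × 1.306 = 130.6 lithium
130.6 lithium × 0.5238 = 68.40828 gold
68.40828 gold × 1.42 = 97.1397576 aluminium
Net change: 97.1397576 − 100 = -2.8602424 aluminium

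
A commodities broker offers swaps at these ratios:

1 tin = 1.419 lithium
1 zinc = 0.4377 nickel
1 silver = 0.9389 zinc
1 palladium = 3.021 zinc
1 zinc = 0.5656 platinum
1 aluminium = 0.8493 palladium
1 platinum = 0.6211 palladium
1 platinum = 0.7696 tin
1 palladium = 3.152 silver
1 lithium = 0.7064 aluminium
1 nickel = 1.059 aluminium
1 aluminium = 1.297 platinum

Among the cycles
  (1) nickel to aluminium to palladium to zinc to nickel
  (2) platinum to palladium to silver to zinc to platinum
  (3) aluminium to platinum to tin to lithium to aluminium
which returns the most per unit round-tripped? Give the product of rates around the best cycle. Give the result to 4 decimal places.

1.1893

(1) 1.059 × 0.8493 × 3.021 × 0.4377 = 1.18928
(2) 0.6211 × 3.152 × 0.9389 × 0.5656 = 1.03962
(3) 1.297 × 0.7696 × 1.419 × 0.7064 = 1.00055
Highest is cycle (1) at 1.1893 (>1, arbitrage).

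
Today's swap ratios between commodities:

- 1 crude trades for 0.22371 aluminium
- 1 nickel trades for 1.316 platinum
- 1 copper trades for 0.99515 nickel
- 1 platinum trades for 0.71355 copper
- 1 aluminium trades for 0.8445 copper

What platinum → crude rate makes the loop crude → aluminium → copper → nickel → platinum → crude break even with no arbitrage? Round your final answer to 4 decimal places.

4.0418

Known legs of the cycle: 0.22371 × 0.8445 × 0.99515 × 1.316 = 0.247416972473853
For no arbitrage the full-cycle product must be 1, so the missing rate is 1 / 0.247416972473853 ≈ 4.041760.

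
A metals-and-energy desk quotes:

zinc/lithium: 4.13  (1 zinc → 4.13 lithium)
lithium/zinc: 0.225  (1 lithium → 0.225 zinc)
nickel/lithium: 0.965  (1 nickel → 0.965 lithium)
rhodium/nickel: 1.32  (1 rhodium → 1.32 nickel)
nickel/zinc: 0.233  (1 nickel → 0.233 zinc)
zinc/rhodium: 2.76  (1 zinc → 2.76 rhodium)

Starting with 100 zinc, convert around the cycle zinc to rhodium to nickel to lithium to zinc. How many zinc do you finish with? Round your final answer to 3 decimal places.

79.103

100 zinc × 2.76 = 276 rhodium
276 rhodium × 1.32 = 364.32 nickel
364.32 nickel × 0.965 = 351.5688 lithium
351.5688 lithium × 0.225 = 79.10298 zinc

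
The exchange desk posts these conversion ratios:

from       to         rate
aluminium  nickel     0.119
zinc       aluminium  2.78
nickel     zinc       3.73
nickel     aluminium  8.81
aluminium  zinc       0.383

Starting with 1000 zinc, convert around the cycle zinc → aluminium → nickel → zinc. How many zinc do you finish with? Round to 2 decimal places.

1000 zinc × 2.78 = 2780 aluminium
2780 aluminium × 0.119 = 330.82 nickel
330.82 nickel × 3.73 = 1233.9586 zinc

1233.96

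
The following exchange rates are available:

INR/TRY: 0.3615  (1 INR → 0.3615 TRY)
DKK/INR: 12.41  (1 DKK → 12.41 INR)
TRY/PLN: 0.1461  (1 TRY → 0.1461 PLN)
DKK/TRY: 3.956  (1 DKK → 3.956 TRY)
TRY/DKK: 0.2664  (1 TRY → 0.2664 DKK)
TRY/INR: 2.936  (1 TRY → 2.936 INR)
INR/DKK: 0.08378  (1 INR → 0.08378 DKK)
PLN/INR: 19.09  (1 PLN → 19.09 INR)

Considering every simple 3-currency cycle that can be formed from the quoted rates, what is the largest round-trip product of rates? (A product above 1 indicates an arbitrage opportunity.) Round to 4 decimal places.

DKK→INR→TRY→DKK: 12.41 × 0.3615 × 0.2664 = 1.19513
PLN→INR→TRY→PLN: 19.09 × 0.3615 × 0.1461 = 1.00824
DKK→TRY→INR→DKK: 3.956 × 2.936 × 0.08378 = 0.97309
Maximum is DKK→INR→TRY→DKK at 1.1951; arbitrage exists.

1.1951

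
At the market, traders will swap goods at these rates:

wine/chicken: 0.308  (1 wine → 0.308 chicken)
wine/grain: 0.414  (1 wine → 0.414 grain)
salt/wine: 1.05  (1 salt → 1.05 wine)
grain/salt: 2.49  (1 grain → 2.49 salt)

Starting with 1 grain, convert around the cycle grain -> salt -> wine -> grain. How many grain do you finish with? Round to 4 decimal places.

1.0824

1 grain × 2.49 = 2.49 salt
2.49 salt × 1.05 = 2.6145 wine
2.6145 wine × 0.414 = 1.082403 grain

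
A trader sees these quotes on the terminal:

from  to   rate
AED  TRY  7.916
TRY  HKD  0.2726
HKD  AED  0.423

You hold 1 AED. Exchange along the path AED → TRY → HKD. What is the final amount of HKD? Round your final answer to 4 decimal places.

1 AED × 7.916 = 7.916 TRY
7.916 TRY × 0.2726 = 2.1579016 HKD

2.1579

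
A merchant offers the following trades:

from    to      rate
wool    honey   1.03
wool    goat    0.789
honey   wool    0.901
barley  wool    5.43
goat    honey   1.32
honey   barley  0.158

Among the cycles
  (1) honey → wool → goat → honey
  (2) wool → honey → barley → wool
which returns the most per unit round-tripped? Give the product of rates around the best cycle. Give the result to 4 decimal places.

0.9384

(1) 0.901 × 0.789 × 1.32 = 0.93837
(2) 1.03 × 0.158 × 5.43 = 0.88368
Highest is cycle (1) at 0.9384 (≤1, no arbitrage).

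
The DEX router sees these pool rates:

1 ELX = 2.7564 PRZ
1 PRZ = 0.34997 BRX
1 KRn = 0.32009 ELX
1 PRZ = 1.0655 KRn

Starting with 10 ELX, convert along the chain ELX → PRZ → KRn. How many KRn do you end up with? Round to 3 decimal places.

10 ELX × 2.7564 = 27.564 PRZ
27.564 PRZ × 1.0655 = 29.369442 KRn

29.369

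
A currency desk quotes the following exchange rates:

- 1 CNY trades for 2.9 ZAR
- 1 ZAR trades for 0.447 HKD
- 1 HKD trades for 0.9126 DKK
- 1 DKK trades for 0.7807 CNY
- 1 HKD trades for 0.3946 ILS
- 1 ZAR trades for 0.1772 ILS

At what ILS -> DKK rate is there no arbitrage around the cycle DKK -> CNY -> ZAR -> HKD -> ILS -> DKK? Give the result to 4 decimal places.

Known legs of the cycle: 0.7807 × 2.9 × 0.447 × 0.3946 = 0.399343648386
For no arbitrage the full-cycle product must be 1, so the missing rate is 1 / 0.399343648386 ≈ 2.504109.

2.5041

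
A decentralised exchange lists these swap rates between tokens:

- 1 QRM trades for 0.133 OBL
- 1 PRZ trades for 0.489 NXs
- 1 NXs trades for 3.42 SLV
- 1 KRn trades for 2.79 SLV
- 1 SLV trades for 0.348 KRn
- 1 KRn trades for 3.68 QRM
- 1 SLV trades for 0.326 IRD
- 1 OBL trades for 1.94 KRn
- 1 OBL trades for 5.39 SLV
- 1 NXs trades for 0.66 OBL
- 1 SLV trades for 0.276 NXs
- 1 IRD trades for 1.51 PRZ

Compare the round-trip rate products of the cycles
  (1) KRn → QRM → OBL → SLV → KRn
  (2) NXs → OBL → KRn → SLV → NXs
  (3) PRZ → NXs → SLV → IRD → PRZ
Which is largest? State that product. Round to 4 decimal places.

(1) 3.68 × 0.133 × 5.39 × 0.348 = 0.91805
(2) 0.66 × 1.94 × 2.79 × 0.276 = 0.98596
(3) 0.489 × 3.42 × 0.326 × 1.51 = 0.82325
Highest is cycle (2) at 0.9860 (≤1, no arbitrage).

0.9860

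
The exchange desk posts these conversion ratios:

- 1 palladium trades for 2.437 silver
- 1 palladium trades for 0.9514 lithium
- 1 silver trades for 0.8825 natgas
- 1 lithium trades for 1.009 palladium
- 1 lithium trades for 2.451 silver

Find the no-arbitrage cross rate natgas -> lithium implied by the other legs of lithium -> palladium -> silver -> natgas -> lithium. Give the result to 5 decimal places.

0.46083

Known legs of the cycle: 1.009 × 2.437 × 0.8825 = 2.1700083725
For no arbitrage the full-cycle product must be 1, so the missing rate is 1 / 2.1700083725 ≈ 0.4608277.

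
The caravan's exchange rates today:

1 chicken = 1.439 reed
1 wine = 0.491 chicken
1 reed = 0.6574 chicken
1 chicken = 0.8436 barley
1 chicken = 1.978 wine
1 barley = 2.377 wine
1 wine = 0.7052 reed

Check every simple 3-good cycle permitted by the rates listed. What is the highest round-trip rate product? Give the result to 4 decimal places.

0.9846

chicken→barley→wine→chicken: 0.8436 × 2.377 × 0.491 = 0.98457
chicken→wine→reed→chicken: 1.978 × 0.7052 × 0.6574 = 0.91700
Maximum is chicken→barley→wine→chicken at 0.9846; no arbitrage — every cycle loses value.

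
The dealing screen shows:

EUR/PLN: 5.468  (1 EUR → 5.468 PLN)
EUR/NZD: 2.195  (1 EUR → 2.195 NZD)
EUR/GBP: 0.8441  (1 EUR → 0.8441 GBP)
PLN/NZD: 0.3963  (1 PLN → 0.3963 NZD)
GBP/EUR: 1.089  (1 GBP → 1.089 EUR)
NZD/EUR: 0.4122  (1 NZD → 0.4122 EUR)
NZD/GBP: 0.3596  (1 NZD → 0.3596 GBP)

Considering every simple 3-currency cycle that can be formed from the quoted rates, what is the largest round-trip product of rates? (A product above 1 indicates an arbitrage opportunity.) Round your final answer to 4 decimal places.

0.8932

EUR→PLN→NZD→EUR: 5.468 × 0.3963 × 0.4122 = 0.89322
EUR→NZD→GBP→EUR: 2.195 × 0.3596 × 1.089 = 0.85957
Maximum is EUR→PLN→NZD→EUR at 0.8932; no arbitrage — every cycle loses value.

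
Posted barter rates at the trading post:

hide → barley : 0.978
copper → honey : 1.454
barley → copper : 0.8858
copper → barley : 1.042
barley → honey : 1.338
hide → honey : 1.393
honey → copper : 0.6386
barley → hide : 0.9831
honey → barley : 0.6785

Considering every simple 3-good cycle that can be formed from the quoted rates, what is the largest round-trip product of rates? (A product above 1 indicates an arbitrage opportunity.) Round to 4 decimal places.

0.9292

hide→honey→barley→hide: 1.393 × 0.6785 × 0.9831 = 0.92918
copper→barley→honey→copper: 1.042 × 1.338 × 0.6386 = 0.89033
copper→honey→barley→copper: 1.454 × 0.6785 × 0.8858 = 0.87388
Maximum is hide→honey→barley→hide at 0.9292; no arbitrage — every cycle loses value.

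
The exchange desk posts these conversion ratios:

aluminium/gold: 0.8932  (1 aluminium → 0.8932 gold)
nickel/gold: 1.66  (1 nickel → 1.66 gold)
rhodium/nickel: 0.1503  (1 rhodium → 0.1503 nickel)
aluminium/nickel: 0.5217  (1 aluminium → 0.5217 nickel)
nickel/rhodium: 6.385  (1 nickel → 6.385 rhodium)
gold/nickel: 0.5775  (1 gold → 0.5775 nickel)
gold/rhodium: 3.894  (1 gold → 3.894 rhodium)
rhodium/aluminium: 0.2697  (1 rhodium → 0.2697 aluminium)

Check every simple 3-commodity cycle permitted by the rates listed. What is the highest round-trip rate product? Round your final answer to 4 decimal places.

0.9715

gold→rhodium→nickel→gold: 3.894 × 0.1503 × 1.66 = 0.97155
gold→rhodium→aluminium→gold: 3.894 × 0.2697 × 0.8932 = 0.93805
rhodium→aluminium→nickel→rhodium: 0.2697 × 0.5217 × 6.385 = 0.89839
Maximum is gold→rhodium→nickel→gold at 0.9715; no arbitrage — every cycle loses value.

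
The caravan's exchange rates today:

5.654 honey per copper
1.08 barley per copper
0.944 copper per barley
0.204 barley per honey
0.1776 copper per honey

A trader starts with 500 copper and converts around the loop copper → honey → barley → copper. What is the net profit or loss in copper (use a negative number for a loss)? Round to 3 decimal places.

44.412

500 copper × 5.654 = 2827 honey
2827 honey × 0.204 = 576.708 barley
576.708 barley × 0.944 = 544.412352 copper
Net change: 544.412352 − 500 = 44.412352 copper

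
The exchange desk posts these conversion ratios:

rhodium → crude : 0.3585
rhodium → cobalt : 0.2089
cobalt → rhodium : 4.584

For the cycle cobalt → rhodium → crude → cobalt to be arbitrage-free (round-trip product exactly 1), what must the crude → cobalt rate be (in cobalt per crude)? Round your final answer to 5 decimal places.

Known legs of the cycle: 4.584 × 0.3585 = 1.643364
For no arbitrage the full-cycle product must be 1, so the missing rate is 1 / 1.643364 ≈ 0.6085079.

0.60851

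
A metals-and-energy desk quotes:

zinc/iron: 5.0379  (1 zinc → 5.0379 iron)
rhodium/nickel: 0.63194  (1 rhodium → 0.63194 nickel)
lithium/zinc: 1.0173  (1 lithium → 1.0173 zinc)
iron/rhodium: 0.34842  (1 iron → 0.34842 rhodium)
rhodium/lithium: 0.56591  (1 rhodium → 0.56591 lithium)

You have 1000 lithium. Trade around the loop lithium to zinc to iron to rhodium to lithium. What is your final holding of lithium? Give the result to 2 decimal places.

1010.53

1000 lithium × 1.0173 = 1017.3 zinc
1017.3 zinc × 5.0379 = 5125.05567 iron
5125.05567 iron × 0.34842 = 1785.6718965414 rhodium
1785.6718965414 rhodium × 0.56591 = 1010.529582971743674 lithium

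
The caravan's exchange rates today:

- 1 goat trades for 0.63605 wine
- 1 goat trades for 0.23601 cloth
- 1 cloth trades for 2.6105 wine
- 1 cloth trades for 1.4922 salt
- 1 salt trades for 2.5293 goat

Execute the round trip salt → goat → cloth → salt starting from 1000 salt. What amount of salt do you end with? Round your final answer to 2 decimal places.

1000 salt × 2.5293 = 2529.3 goat
2529.3 goat × 0.23601 = 596.940093 cloth
596.940093 cloth × 1.4922 = 890.7540067746 salt

890.75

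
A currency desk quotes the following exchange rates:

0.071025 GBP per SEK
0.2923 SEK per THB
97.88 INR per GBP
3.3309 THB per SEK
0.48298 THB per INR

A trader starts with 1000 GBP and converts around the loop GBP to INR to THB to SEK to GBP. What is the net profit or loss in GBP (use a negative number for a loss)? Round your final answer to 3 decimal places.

1000 GBP × 97.88 = 97880 INR
97880 INR × 0.48298 = 47274.0824 THB
47274.0824 THB × 0.2923 = 13818.21428552 SEK
13818.21428552 SEK × 0.071025 = 981.438669629058 GBP
Net change: 981.438669629058 − 1000 = -18.561330370942 GBP

-18.561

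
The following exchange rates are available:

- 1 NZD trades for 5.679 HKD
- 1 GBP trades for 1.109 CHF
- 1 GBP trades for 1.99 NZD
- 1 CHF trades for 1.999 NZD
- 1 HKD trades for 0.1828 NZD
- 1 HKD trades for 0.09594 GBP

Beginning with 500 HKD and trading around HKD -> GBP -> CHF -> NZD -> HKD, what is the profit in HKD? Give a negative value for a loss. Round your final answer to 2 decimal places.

500 HKD × 0.09594 = 47.97 GBP
47.97 GBP × 1.109 = 53.19873 CHF
53.19873 CHF × 1.999 = 106.34426127 NZD
106.34426127 NZD × 5.679 = 603.92905975233 HKD
Net change: 603.92905975233 − 500 = 103.92905975233 HKD

103.93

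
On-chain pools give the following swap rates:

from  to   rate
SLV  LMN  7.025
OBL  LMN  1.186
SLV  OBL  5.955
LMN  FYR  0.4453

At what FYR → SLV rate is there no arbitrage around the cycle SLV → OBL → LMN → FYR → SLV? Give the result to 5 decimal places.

Known legs of the cycle: 5.955 × 1.186 × 0.4453 = 3.144989139
For no arbitrage the full-cycle product must be 1, so the missing rate is 1 / 3.144989139 ≈ 0.3179661.

0.31797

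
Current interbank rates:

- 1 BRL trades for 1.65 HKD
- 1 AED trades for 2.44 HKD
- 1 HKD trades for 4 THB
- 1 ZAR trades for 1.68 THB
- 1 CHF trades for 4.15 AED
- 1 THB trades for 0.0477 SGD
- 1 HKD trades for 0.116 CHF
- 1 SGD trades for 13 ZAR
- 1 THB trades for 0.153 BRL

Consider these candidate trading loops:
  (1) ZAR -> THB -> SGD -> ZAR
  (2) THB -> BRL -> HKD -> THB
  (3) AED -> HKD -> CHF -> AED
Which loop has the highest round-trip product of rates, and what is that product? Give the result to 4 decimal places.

(1) 1.68 × 0.0477 × 13 = 1.04177
(2) 0.153 × 1.65 × 4 = 1.00980
(3) 2.44 × 0.116 × 4.15 = 1.17462
Highest is cycle (3) at 1.1746 (>1, arbitrage).

1.1746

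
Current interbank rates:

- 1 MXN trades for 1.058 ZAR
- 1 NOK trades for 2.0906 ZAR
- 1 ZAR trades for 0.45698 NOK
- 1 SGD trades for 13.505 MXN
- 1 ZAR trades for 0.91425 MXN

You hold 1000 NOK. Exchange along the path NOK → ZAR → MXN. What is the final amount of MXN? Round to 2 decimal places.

1000 NOK × 2.0906 = 2090.6 ZAR
2090.6 ZAR × 0.91425 = 1911.33105 MXN

1911.33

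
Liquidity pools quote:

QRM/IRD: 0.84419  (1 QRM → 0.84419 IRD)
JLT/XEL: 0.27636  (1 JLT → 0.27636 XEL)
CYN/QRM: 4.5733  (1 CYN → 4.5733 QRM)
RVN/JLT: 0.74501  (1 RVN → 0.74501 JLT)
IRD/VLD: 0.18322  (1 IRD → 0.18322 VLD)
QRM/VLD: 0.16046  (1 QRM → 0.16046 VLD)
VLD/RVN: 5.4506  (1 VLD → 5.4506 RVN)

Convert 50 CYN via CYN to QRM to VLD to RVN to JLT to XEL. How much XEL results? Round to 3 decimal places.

50 CYN × 4.5733 = 228.665 QRM
228.665 QRM × 0.16046 = 36.6915859 VLD
36.6915859 VLD × 5.4506 = 199.99115810654 RVN
199.99115810654 RVN × 0.74501 = 148.9954127009533654 JLT
148.9954127009533654 JLT × 0.27636 = 41.176372254035472061944 XEL

41.176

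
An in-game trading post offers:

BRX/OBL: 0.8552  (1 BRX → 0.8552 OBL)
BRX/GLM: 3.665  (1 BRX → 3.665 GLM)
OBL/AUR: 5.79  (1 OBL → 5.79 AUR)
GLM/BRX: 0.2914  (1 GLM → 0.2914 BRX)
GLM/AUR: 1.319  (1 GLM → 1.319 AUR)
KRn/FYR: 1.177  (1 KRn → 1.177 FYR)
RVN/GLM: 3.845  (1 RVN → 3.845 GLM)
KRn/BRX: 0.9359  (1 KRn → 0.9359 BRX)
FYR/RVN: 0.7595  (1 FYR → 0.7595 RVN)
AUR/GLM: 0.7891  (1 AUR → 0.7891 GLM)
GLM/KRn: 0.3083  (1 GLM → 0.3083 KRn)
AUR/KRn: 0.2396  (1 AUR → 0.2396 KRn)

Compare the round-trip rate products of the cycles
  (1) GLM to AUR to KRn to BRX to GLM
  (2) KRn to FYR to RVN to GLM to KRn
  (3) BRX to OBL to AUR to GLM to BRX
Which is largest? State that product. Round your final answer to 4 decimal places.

1.1386

(1) 1.319 × 0.2396 × 0.9359 × 3.665 = 1.08401
(2) 1.177 × 0.7595 × 3.845 × 0.3083 = 1.05968
(3) 0.8552 × 5.79 × 0.7891 × 0.2914 = 1.13859
Highest is cycle (3) at 1.1386 (>1, arbitrage).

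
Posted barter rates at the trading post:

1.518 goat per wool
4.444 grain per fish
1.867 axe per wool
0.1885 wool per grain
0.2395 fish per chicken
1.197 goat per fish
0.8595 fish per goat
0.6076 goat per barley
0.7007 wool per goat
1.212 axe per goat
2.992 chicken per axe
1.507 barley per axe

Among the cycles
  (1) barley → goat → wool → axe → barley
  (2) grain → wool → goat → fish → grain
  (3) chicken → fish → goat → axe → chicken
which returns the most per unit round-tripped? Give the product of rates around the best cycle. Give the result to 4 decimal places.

(1) 0.6076 × 0.7007 × 1.867 × 1.507 = 1.19786
(2) 0.1885 × 1.518 × 0.8595 × 4.444 = 1.09296
(3) 0.2395 × 1.197 × 1.212 × 2.992 = 1.03959
Highest is cycle (1) at 1.1979 (>1, arbitrage).

1.1979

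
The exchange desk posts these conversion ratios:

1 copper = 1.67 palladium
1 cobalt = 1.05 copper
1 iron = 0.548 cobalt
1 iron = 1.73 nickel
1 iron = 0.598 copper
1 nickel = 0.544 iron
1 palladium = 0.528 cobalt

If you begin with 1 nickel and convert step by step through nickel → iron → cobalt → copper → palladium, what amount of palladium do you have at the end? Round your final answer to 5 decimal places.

1 nickel × 0.544 = 0.544 iron
0.544 iron × 0.548 = 0.298112 cobalt
0.298112 cobalt × 1.05 = 0.3130176 copper
0.3130176 copper × 1.67 = 0.522739392 palladium

0.52274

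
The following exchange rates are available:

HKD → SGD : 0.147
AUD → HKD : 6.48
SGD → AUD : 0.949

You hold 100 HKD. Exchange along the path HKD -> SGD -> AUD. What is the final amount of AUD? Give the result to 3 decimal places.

100 HKD × 0.147 = 14.7 SGD
14.7 SGD × 0.949 = 13.9503 AUD

13.950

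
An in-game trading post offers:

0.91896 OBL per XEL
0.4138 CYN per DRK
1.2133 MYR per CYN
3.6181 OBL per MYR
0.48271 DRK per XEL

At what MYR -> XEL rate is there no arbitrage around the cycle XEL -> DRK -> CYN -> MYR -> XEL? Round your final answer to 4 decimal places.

Known legs of the cycle: 0.48271 × 0.4138 × 1.2133 = 0.2423510913934
For no arbitrage the full-cycle product must be 1, so the missing rate is 1 / 0.2423510913934 ≈ 4.126245.

4.1262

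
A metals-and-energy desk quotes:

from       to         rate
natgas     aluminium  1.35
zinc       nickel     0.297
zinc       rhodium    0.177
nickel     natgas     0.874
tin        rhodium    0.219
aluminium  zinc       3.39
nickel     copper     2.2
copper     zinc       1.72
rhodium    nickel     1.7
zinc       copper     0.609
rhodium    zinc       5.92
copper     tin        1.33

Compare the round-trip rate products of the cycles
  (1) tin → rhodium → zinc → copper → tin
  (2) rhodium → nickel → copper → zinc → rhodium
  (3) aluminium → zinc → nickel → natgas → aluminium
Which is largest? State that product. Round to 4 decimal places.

(1) 0.219 × 5.92 × 0.609 × 1.33 = 1.05011
(2) 1.7 × 2.2 × 1.72 × 0.177 = 1.13861
(3) 3.39 × 0.297 × 0.874 × 1.35 = 1.18796
Highest is cycle (3) at 1.1880 (>1, arbitrage).

1.1880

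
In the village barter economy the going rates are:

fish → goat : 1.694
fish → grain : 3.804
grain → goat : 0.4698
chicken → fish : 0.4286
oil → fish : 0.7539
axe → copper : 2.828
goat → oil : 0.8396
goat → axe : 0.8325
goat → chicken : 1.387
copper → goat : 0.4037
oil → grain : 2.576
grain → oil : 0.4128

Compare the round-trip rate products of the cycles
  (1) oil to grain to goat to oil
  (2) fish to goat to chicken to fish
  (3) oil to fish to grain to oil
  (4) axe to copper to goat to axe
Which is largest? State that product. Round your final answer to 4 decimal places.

(1) 2.576 × 0.4698 × 0.8396 = 1.01609
(2) 1.694 × 1.387 × 0.4286 = 1.00703
(3) 0.7539 × 3.804 × 0.4128 = 1.18384
(4) 2.828 × 0.4037 × 0.8325 = 0.95043
Highest is cycle (3) at 1.1838 (>1, arbitrage).

1.1838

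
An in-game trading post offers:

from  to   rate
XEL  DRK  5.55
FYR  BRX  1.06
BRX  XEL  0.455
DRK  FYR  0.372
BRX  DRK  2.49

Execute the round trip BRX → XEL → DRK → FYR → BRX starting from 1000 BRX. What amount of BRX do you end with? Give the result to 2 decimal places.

1000 BRX × 0.455 = 455 XEL
455 XEL × 5.55 = 2525.25 DRK
2525.25 DRK × 0.372 = 939.393 FYR
939.393 FYR × 1.06 = 995.75658 BRX

995.76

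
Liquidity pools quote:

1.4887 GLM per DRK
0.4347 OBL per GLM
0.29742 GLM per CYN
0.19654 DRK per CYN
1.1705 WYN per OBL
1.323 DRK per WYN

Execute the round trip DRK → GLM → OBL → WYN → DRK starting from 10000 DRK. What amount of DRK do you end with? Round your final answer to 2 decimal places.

10000 DRK × 1.4887 = 14887 GLM
14887 GLM × 0.4347 = 6471.3789 OBL
6471.3789 OBL × 1.1705 = 7574.74900245 WYN
7574.74900245 WYN × 1.323 = 10021.39293024135 DRK

10021.39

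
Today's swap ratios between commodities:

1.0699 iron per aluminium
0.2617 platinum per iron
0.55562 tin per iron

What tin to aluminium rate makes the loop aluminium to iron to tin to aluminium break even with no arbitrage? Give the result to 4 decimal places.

Known legs of the cycle: 1.0699 × 0.55562 = 0.594457838
For no arbitrage the full-cycle product must be 1, so the missing rate is 1 / 0.594457838 ≈ 1.682205.

1.6822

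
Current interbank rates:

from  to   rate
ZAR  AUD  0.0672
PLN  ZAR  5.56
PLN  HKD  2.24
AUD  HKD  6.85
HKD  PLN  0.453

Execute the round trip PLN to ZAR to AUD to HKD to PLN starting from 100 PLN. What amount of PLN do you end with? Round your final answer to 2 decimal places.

115.94

100 PLN × 5.56 = 556 ZAR
556 ZAR × 0.0672 = 37.3632 AUD
37.3632 AUD × 6.85 = 255.93792 HKD
255.93792 HKD × 0.453 = 115.93987776 PLN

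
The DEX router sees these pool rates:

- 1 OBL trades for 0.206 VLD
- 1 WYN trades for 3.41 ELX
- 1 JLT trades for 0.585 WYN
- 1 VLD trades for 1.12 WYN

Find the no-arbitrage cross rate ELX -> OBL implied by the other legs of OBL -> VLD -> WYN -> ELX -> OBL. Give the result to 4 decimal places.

1.2710

Known legs of the cycle: 0.206 × 1.12 × 3.41 = 0.7867552
For no arbitrage the full-cycle product must be 1, so the missing rate is 1 / 0.7867552 ≈ 1.271043.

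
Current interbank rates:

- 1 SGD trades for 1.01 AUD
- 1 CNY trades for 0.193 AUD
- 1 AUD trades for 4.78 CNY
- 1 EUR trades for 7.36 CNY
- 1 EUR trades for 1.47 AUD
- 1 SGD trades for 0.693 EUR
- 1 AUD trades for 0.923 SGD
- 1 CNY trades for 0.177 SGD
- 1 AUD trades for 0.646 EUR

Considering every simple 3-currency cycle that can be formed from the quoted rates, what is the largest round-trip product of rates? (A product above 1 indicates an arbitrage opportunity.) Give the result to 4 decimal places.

SGD→EUR→AUD→SGD: 0.693 × 1.47 × 0.923 = 0.94027
CNY→AUD→EUR→CNY: 0.193 × 0.646 × 7.36 = 0.91763
SGD→EUR→CNY→SGD: 0.693 × 7.36 × 0.177 = 0.90278
SGD→AUD→CNY→SGD: 1.01 × 4.78 × 0.177 = 0.85452
Maximum is SGD→EUR→AUD→SGD at 0.9403; no arbitrage — every cycle loses value.

0.9403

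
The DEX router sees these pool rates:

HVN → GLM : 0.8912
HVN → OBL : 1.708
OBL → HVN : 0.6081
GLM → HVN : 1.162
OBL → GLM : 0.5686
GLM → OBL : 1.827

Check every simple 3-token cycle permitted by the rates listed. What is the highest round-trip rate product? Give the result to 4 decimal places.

OBL→GLM→HVN→OBL: 0.5686 × 1.162 × 1.708 = 1.12850
OBL→HVN→GLM→OBL: 0.6081 × 0.8912 × 1.827 = 0.99012
Maximum is OBL→GLM→HVN→OBL at 1.1285; arbitrage exists.

1.1285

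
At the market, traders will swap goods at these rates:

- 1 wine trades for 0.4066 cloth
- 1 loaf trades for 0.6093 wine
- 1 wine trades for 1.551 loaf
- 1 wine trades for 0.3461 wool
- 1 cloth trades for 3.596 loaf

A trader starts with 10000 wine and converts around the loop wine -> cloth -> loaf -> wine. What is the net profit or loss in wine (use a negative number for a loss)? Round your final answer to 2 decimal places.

-1091.22

10000 wine × 0.4066 = 4066 cloth
4066 cloth × 3.596 = 14621.336 loaf
14621.336 loaf × 0.6093 = 8908.7800248 wine
Net change: 8908.7800248 − 10000 = -1091.2199752 wine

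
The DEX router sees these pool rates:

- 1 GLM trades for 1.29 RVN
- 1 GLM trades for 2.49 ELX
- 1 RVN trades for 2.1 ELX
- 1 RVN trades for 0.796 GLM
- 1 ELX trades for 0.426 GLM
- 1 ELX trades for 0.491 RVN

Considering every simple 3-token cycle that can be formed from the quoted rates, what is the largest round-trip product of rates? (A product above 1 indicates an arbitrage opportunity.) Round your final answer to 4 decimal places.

1.1540

GLM→RVN→ELX→GLM: 1.29 × 2.1 × 0.426 = 1.15403
GLM→ELX→RVN→GLM: 2.49 × 0.491 × 0.796 = 0.97318
Maximum is GLM→RVN→ELX→GLM at 1.1540; arbitrage exists.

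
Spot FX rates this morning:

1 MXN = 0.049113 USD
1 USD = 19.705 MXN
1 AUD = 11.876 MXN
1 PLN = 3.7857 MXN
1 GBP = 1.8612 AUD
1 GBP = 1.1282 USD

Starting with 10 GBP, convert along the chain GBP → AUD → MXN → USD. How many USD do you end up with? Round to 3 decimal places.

10 GBP × 1.8612 = 18.612 AUD
18.612 AUD × 11.876 = 221.036112 MXN
221.036112 MXN × 0.049113 = 10.855746568656 USD

10.856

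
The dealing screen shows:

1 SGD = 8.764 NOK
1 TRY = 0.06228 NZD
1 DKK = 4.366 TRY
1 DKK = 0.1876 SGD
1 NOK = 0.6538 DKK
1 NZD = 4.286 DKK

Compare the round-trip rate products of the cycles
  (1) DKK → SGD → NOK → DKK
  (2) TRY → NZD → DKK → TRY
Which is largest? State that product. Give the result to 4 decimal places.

(1) 0.1876 × 8.764 × 0.6538 = 1.07493
(2) 0.06228 × 4.286 × 4.366 = 1.16543
Highest is cycle (2) at 1.1654 (>1, arbitrage).

1.1654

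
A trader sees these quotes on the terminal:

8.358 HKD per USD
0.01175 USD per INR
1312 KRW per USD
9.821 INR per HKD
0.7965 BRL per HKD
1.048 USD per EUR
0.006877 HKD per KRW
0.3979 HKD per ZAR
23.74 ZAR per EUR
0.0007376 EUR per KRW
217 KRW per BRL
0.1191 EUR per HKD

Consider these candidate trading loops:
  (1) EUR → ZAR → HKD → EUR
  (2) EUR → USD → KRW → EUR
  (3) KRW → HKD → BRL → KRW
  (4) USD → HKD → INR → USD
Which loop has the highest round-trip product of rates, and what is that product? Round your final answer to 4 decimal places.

(1) 23.74 × 0.3979 × 0.1191 = 1.12504
(2) 1.048 × 1312 × 0.0007376 = 1.01418
(3) 0.006877 × 0.7965 × 217 = 1.18862
(4) 8.358 × 9.821 × 0.01175 = 0.96449
Highest is cycle (3) at 1.1886 (>1, arbitrage).

1.1886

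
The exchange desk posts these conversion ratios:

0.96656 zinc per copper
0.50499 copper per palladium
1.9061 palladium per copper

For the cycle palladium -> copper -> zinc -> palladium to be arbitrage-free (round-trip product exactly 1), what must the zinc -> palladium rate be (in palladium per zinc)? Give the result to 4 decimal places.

2.0487

Known legs of the cycle: 0.50499 × 0.96656 = 0.4881031344
For no arbitrage the full-cycle product must be 1, so the missing rate is 1 / 0.4881031344 ≈ 2.048747.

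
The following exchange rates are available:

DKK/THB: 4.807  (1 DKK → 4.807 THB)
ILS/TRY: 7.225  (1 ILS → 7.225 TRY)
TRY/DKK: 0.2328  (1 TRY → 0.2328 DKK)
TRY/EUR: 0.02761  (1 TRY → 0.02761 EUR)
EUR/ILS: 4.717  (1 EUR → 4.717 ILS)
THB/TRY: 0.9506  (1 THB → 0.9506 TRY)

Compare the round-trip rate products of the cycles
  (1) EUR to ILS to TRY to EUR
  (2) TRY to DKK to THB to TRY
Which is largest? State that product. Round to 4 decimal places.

1.0638

(1) 4.717 × 7.225 × 0.02761 = 0.94096
(2) 0.2328 × 4.807 × 0.9506 = 1.06379
Highest is cycle (2) at 1.0638 (>1, arbitrage).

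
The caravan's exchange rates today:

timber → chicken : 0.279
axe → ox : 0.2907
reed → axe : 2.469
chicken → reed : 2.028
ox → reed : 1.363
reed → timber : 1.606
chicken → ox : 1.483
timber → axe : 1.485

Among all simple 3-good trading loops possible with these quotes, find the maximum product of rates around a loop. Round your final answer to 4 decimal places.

axe→ox→reed→axe: 0.2907 × 1.363 × 2.469 = 0.97828
timber→chicken→reed→timber: 0.279 × 2.028 × 1.606 = 0.90869
Maximum is axe→ox→reed→axe at 0.9783; no arbitrage — every cycle loses value.

0.9783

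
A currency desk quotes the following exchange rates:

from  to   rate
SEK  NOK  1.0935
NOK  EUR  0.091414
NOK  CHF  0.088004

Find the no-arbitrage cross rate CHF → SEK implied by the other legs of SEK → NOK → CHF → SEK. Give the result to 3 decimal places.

10.392

Known legs of the cycle: 1.0935 × 0.088004 = 0.096232374
For no arbitrage the full-cycle product must be 1, so the missing rate is 1 / 0.096232374 ≈ 10.39151.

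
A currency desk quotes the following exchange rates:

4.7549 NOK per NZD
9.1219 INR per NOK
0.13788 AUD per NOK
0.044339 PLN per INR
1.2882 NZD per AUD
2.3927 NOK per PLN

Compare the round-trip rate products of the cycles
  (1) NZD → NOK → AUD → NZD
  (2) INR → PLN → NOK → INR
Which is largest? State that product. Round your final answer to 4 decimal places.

0.9677

(1) 4.7549 × 0.13788 × 1.2882 = 0.84455
(2) 0.044339 × 2.3927 × 9.1219 = 0.96774
Highest is cycle (2) at 0.9677 (≤1, no arbitrage).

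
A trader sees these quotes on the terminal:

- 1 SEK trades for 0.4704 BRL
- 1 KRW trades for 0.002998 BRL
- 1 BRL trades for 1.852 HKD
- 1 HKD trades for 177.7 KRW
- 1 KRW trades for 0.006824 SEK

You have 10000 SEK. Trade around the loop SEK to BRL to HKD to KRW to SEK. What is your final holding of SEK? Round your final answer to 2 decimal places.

10564.15

10000 SEK × 0.4704 = 4704 BRL
4704 BRL × 1.852 = 8711.808 HKD
8711.808 HKD × 177.7 = 1548088.2816 KRW
1548088.2816 KRW × 0.006824 = 10564.1544336384 SEK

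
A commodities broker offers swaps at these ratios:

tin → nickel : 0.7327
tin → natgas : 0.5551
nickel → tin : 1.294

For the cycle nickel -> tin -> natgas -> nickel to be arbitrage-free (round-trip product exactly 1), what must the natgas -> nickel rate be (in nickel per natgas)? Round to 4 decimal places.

1.3922

Known legs of the cycle: 1.294 × 0.5551 = 0.7182994
For no arbitrage the full-cycle product must be 1, so the missing rate is 1 / 0.7182994 ≈ 1.392177.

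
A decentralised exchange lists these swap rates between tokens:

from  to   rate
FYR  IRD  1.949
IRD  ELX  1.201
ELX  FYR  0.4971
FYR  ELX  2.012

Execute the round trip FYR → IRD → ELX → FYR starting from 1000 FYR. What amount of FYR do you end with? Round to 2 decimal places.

1000 FYR × 1.949 = 1949 IRD
1949 IRD × 1.201 = 2340.749 ELX
2340.749 ELX × 0.4971 = 1163.5863279 FYR

1163.59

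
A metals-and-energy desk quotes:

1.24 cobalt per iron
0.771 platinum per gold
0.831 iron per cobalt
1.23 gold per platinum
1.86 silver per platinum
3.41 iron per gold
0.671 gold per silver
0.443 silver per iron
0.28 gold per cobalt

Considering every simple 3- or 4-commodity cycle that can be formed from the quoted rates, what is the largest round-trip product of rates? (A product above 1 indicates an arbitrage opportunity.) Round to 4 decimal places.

cobalt→gold→iron→cobalt: 0.28 × 3.41 × 1.24 = 1.18395
iron→silver→gold→iron: 0.443 × 0.671 × 3.41 = 1.01363
platinum→silver→gold→platinum: 1.86 × 0.671 × 0.771 = 0.96225
Maximum is cobalt→gold→iron→cobalt at 1.1840; arbitrage exists.

1.1840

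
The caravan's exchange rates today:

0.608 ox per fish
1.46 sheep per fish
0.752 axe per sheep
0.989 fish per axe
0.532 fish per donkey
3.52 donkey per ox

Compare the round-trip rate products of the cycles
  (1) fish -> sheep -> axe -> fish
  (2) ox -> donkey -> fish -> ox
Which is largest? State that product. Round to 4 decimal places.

1.1386

(1) 1.46 × 0.752 × 0.989 = 1.08584
(2) 3.52 × 0.532 × 0.608 = 1.13857
Highest is cycle (2) at 1.1386 (>1, arbitrage).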